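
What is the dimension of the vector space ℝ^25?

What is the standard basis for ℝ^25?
Dimension = 25; standard basis = {e_1, e_2, e_3, …, e_25}

ℝ^25 is the space of 25-tuples of real numbers; its dimension is 25.
The standard basis consists of 25 vectors: e_1, e_2, e_3, …, e_25, where e_i is the vector with 1 in position i and 0 elsewhere.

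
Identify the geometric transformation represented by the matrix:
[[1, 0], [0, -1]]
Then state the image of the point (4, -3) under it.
reflection across the x-axis; image of (4, -3) is (4, 3)

This is a symmetric orthogonal matrix with determinant -1, which characterizes a reflection in ℝ².
The matrix [[1, 0], [0, -1]] represents: reflection across the x-axis.
Applying it to (4, -3): [1·4 + 0·-3, 0·4 + -1·-3] = (4, 3).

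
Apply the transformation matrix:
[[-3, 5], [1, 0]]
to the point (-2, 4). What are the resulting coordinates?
(26, -2)

Matrix multiplication:
[[-3, 5], [1, 0]] × [-2, 4]ᵀ
= [-3×-2 + 5×4, 1×-2 + 0×4]ᵀ
= [26.0000, -2.0000]ᵀ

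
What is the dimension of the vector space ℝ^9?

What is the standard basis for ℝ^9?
Dimension = 9; standard basis = {e_1, e_2, e_3, …, e_9}

ℝ^9 is the space of 9-tuples of real numbers; its dimension is 9.
The standard basis consists of 9 vectors: e_1, e_2, e_3, …, e_9, where e_i is the vector with 1 in position i and 0 elsewhere.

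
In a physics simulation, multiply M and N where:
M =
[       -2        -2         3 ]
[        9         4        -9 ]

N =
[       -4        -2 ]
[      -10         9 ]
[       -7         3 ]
MN =
[        7        -5 ]
[      -13        -9 ]

Matrix multiplication: (MN)[i][j] = sum over k of M[i][k] * N[k][j].
  (MN)[0][0] = (-2)*(-4) + (-2)*(-10) + (3)*(-7) = 7
  (MN)[0][1] = (-2)*(-2) + (-2)*(9) + (3)*(3) = -5
  (MN)[1][0] = (9)*(-4) + (4)*(-10) + (-9)*(-7) = -13
  (MN)[1][1] = (9)*(-2) + (4)*(9) + (-9)*(3) = -9
MN =
[        7        -5 ]
[      -13        -9 ]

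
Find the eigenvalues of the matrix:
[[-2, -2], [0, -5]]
λ = -5 and λ = -2

Characteristic equation: det(A - λI) = 0
λ² - (trace)λ + (det) = 0
λ² - (-7)λ + (10) = 0
λ² + 7λ + 10 = 0
Solving: λ = -5, -2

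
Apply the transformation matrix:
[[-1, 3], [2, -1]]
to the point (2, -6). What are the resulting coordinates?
(-20, 10)

Matrix multiplication:
[[-1, 3], [2, -1]] × [2, -6]ᵀ
= [-1×2 + 3×-6, 2×2 + -1×-6]ᵀ
= [-20.0000, 10.0000]ᵀ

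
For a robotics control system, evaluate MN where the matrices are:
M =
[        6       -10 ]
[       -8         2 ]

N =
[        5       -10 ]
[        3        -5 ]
MN =
[        0       -10 ]
[      -34        70 ]

Matrix multiplication: (MN)[i][j] = sum over k of M[i][k] * N[k][j].
  (MN)[0][0] = (6)*(5) + (-10)*(3) = 0
  (MN)[0][1] = (6)*(-10) + (-10)*(-5) = -10
  (MN)[1][0] = (-8)*(5) + (2)*(3) = -34
  (MN)[1][1] = (-8)*(-10) + (2)*(-5) = 70
MN =
[        0       -10 ]
[      -34        70 ]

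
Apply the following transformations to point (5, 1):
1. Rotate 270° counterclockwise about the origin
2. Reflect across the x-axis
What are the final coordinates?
(1, 5)

Step 1: Rotate 270° → (1, -5)
Step 2: Reflect across the x-axis → (1, 5)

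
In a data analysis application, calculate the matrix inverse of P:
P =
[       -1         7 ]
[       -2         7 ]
det(P) = 7
P⁻¹ =
[        1        -1 ]
[      2/7      -1/7 ]

For a 2×2 matrix P = [[a, b], [c, d]] with det(P) ≠ 0, P⁻¹ = (1/det(P)) * [[d, -b], [-c, a]].
det(P) = (-1)*(7) - (7)*(-2) = -7 + 14 = 7.
P⁻¹ = (1/7) * [[7, -7], [2, -1]].
Dividing each entry by 7 and reducing:
P⁻¹ =
[        1        -1 ]
[      2/7      -1/7 ]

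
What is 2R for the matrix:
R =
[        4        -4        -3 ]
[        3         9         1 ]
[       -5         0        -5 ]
2R =
[        8        -8        -6 ]
[        6        18         2 ]
[      -10         0       -10 ]

Scalar multiplication is elementwise: (2R)[i][j] = 2 * R[i][j].
  (2R)[0][0] = 2 * (4) = 8
  (2R)[0][1] = 2 * (-4) = -8
  (2R)[0][2] = 2 * (-3) = -6
  (2R)[1][0] = 2 * (3) = 6
  (2R)[1][1] = 2 * (9) = 18
  (2R)[1][2] = 2 * (1) = 2
  (2R)[2][0] = 2 * (-5) = -10
  (2R)[2][1] = 2 * (0) = 0
  (2R)[2][2] = 2 * (-5) = -10
2R =
[        8        -8        -6 ]
[        6        18         2 ]
[      -10         0       -10 ]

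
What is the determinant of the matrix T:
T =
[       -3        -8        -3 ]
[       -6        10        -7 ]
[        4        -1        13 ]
det(T) = -667

Expand along row 0 (cofactor expansion): det(T) = a*(e*i - f*h) - b*(d*i - f*g) + c*(d*h - e*g), where the 3×3 is [[a, b, c], [d, e, f], [g, h, i]].
Minor M_00 = (10)*(13) - (-7)*(-1) = 130 - 7 = 123.
Minor M_01 = (-6)*(13) - (-7)*(4) = -78 + 28 = -50.
Minor M_02 = (-6)*(-1) - (10)*(4) = 6 - 40 = -34.
det(T) = (-3)*(123) - (-8)*(-50) + (-3)*(-34) = -369 - 400 + 102 = -667.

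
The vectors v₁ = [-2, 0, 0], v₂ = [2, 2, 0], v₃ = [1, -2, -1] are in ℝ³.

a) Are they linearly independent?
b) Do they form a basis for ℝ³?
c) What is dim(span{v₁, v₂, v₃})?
Yes independent, yes basis, dim = 3

Stack v₁, v₂, v₃ as rows of a 3×3 matrix.
[[-2, 0, 0]; [2, 2, 0]; [1, -2, -1]] is already lower triangular with nonzero diagonal entries (-2, 2, -1), so its determinant is the product of the diagonal entries, det = (-2)·(2)·(-1) = 4 ≠ 0, and the rows are linearly independent.
Three linearly independent vectors in ℝ³ form a basis for ℝ³, so dim(span{v₁,v₂,v₃}) = 3.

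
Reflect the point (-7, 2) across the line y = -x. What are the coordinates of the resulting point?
(-2, 7)

Reflection across line y = -x: (-7, 2) → (-2, 7)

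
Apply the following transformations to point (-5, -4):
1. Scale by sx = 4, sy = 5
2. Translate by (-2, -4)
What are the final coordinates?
(-22, -24)

Step 1: Scale (-5, -4) by (sx, sy) = (4, 5) → (-20, -20)
Step 2: Translate by (-2, -4) → (-22, -24)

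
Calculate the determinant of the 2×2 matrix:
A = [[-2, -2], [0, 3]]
-6

For A = [[a, b], [c, d]], det(A) = a*d - b*c.
det(A) = (-2)*(3) - (-2)*(0) = -6 - 0 = -6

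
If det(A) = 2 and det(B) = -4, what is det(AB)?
-8

Use the multiplicative property of determinants: det(AB) = det(A)*det(B).
det(AB) = (2)*(-4) = -8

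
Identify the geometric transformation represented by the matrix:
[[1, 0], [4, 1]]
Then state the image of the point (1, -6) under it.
vertical shear with factor 4; image of (1, -6) is (1, -2)

The matrix [[1, 0], [k, 1]] sends (x, y) to (x, 4x + y), leaving the x-coordinate fixed: a vertical shear.
The matrix [[1, 0], [4, 1]] represents: vertical shear with factor 4.
Applying it to (1, -6): [1·1 + 0·-6, 4·1 + 1·-6] = (1, -2).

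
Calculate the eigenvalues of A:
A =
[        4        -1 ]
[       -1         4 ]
λ = 3, 5

Solve det(A - λI) = 0. For a 2×2 matrix the characteristic equation is λ² - (trace)λ + det = 0.
trace(A) = a + d = 4 + 4 = 8.
det(A) = a*d - b*c = (4)*(4) - (-1)*(-1) = 16 - 1 = 15.
Characteristic equation: λ² - (8)λ + (15) = 0.
Discriminant = (8)² - 4*(15) = 64 - 60 = 4.
λ = (8 ± √4) / 2 = (8 ± 2) / 2 = 3, 5.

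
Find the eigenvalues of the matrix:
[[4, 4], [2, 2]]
λ = 0 and λ = 6

Characteristic equation: det(A - λI) = 0
λ² - (trace)λ + (det) = 0
λ² - (6)λ + (0) = 0
λ² - 6λ + 0 = 0
Solving: λ = 0, 6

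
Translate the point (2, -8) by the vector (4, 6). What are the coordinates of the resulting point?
(6, -2)

Translation by (4, 6):
x' = 2 + 4 = 6
y' = -8 + 6 = -2
Homogeneous matrix: [[1, 0, 4], [0, 1, 6], [0, 0, 1]]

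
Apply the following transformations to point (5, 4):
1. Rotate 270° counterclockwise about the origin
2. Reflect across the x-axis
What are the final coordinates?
(4, 5)

Step 1: Rotate 270° → (4, -5)
Step 2: Reflect across the x-axis → (4, 5)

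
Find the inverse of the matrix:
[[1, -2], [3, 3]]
[[1/3, 2/9], [-1/3, 1/9]]

For [[a,b],[c,d]], inverse = (1/det)·[[d,-b],[-c,a]]
det = 1·3 - -2·3 = 9
Inverse = (1/9)·[[3, 2], [-3, 1]]
        = [[1/3, 2/9], [-1/3, 1/9]]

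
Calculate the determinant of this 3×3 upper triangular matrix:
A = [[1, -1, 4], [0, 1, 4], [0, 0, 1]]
1

The determinant of a triangular matrix is the product of its diagonal entries (the off-diagonal entries above the diagonal do not affect it).
det(A) = (1) * (1) * (1) = 1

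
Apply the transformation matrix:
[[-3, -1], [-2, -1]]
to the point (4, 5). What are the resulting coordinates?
(-17, -13)

Matrix multiplication:
[[-3, -1], [-2, -1]] × [4, 5]ᵀ
= [-3×4 + -1×5, -2×4 + -1×5]ᵀ
= [-17.0000, -13.0000]ᵀ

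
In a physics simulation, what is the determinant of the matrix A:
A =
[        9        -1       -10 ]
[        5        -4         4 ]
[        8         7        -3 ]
det(A) = -861

Expand along row 0 (cofactor expansion): det(A) = a*(e*i - f*h) - b*(d*i - f*g) + c*(d*h - e*g), where the 3×3 is [[a, b, c], [d, e, f], [g, h, i]].
Minor M_00 = (-4)*(-3) - (4)*(7) = 12 - 28 = -16.
Minor M_01 = (5)*(-3) - (4)*(8) = -15 - 32 = -47.
Minor M_02 = (5)*(7) - (-4)*(8) = 35 + 32 = 67.
det(A) = (9)*(-16) - (-1)*(-47) + (-10)*(67) = -144 - 47 - 670 = -861.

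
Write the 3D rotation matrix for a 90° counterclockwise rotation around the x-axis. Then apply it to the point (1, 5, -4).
R = [[1, 0, 0], [0, 0, -1], [0, 1, 0]]; R·(1, 5, -4) = (1, 4, 5)

Rotation matrix for 90° around x-axis:
cos(90°) = 0, sin(90°) = 1
R = [[1, 0, 0], [0, 0, -1], [0, 1, 0]]
Apply to (1, 5, -4): R·[1, 5, -4]ᵀ = (1, 4, 5)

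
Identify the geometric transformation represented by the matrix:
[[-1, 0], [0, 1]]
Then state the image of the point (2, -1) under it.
reflection across the y-axis; image of (2, -1) is (-2, -1)

This is a symmetric orthogonal matrix with determinant -1, which characterizes a reflection in ℝ².
The matrix [[-1, 0], [0, 1]] represents: reflection across the y-axis.
Applying it to (2, -1): [-1·2 + 0·-1, 0·2 + 1·-1] = (-2, -1).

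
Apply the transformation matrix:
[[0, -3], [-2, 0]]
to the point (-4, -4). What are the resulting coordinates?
(12, 8)

Matrix multiplication:
[[0, -3], [-2, 0]] × [-4, -4]ᵀ
= [0×-4 + -3×-4, -2×-4 + 0×-4]ᵀ
= [12.0000, 8.0000]ᵀ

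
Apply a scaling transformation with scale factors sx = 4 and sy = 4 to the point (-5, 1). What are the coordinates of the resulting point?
(-20, 4)

Scaling matrix:
[[4, 0], [0, 4]]
Result: (-5 × 4, 1 × 4) = (-20, 4)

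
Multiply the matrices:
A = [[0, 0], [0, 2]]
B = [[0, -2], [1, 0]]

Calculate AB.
[[0, 0], [2, 0]]

Each entry (i,j) of AB = sum over k of A[i][k]*B[k][j].
(AB)[0][0] = (0)*(0) + (0)*(1) = 0
(AB)[0][1] = (0)*(-2) + (0)*(0) = 0
(AB)[1][0] = (0)*(0) + (2)*(1) = 2
(AB)[1][1] = (0)*(-2) + (2)*(0) = 0
AB = [[0, 0], [2, 0]]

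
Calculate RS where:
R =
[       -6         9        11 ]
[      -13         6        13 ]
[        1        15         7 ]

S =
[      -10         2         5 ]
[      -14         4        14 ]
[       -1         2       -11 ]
RS =
[      -77        46       -25 ]
[       33        24      -124 ]
[     -227        76       138 ]

Matrix multiplication: (RS)[i][j] = sum over k of R[i][k] * S[k][j].
  (RS)[0][0] = (-6)*(-10) + (9)*(-14) + (11)*(-1) = -77
  (RS)[0][1] = (-6)*(2) + (9)*(4) + (11)*(2) = 46
  (RS)[0][2] = (-6)*(5) + (9)*(14) + (11)*(-11) = -25
  (RS)[1][0] = (-13)*(-10) + (6)*(-14) + (13)*(-1) = 33
  (RS)[1][1] = (-13)*(2) + (6)*(4) + (13)*(2) = 24
  (RS)[1][2] = (-13)*(5) + (6)*(14) + (13)*(-11) = -124
  (RS)[2][0] = (1)*(-10) + (15)*(-14) + (7)*(-1) = -227
  (RS)[2][1] = (1)*(2) + (15)*(4) + (7)*(2) = 76
  (RS)[2][2] = (1)*(5) + (15)*(14) + (7)*(-11) = 138
RS =
[      -77        46       -25 ]
[       33        24      -124 ]
[     -227        76       138 ]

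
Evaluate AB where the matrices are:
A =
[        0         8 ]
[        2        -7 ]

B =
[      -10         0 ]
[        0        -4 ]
AB =
[        0       -32 ]
[      -20        28 ]

Matrix multiplication: (AB)[i][j] = sum over k of A[i][k] * B[k][j].
  (AB)[0][0] = (0)*(-10) + (8)*(0) = 0
  (AB)[0][1] = (0)*(0) + (8)*(-4) = -32
  (AB)[1][0] = (2)*(-10) + (-7)*(0) = -20
  (AB)[1][1] = (2)*(0) + (-7)*(-4) = 28
AB =
[        0       -32 ]
[      -20        28 ]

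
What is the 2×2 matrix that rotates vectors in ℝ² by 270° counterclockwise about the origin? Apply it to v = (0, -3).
R = [[0, 1], [-1, 0]]; R·v = (-3, 0)

A counterclockwise rotation by angle θ in ℝ² has matrix R(θ) = [[cos θ, -sin θ], [sin θ, cos θ]].
For θ = 270°: cos θ = 0, sin θ = -1.
R(270°) = [[0, 1], [-1, 0]].
R·v = [0·0 + (1)·-3, -1·0 + 0·-3] = (-3, 0).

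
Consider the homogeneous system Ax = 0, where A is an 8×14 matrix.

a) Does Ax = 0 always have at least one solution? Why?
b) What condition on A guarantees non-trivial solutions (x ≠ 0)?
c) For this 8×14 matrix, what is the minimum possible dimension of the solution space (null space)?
a) Yes, x = 0 is always a solution. b) When A has linearly dependent columns (rank < n). c) Minimum nullity = 6.

a) x = 0 satisfies A·0 = 0, so the zero vector is always a solution.
b) Non-trivial solutions exist iff the columns of A are linearly dependent, equivalently rank(A) < n (the number of columns).
c) By rank-nullity, rank(A) + nullity(A) = n = 14. Since A has only 8 rows, rank(A) ≤ 8, so nullity(A) ≥ 14 - 8 = 6.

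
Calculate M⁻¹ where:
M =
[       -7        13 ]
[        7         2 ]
det(M) = -105
M⁻¹ =
[   -2/105    13/105 ]
[     1/15      1/15 ]

For a 2×2 matrix M = [[a, b], [c, d]] with det(M) ≠ 0, M⁻¹ = (1/det(M)) * [[d, -b], [-c, a]].
det(M) = (-7)*(2) - (13)*(7) = -14 - 91 = -105.
M⁻¹ = (1/-105) * [[2, -13], [-7, -7]].
Dividing each entry by -105 and reducing:
M⁻¹ =
[   -2/105    13/105 ]
[     1/15      1/15 ]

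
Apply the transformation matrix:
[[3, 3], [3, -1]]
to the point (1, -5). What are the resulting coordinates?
(-12, 8)

Matrix multiplication:
[[3, 3], [3, -1]] × [1, -5]ᵀ
= [3×1 + 3×-5, 3×1 + -1×-5]ᵀ
= [-12.0000, 8.0000]ᵀ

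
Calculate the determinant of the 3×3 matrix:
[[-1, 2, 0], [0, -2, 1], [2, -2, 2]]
6

Expansion along first row:
det = -1·det([[-2,1],[-2,2]]) - 2·det([[0,1],[2,2]]) + 0·det([[0,-2],[2,-2]])
    = -1·(-2·2 - 1·-2) - 2·(0·2 - 1·2) + 0·(0·-2 - -2·2)
    = -1·-2 - 2·-2 + 0·4
    = 2 + 4 + 0 = 6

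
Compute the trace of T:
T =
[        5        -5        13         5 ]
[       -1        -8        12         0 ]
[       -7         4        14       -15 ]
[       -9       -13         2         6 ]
tr(T) = 5 - 8 + 14 + 6 = 17

The trace of a square matrix is the sum of its diagonal entries.
Diagonal entries of T: T[0][0] = 5, T[1][1] = -8, T[2][2] = 14, T[3][3] = 6.
tr(T) = 5 - 8 + 14 + 6 = 17.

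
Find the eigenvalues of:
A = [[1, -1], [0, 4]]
λ = 1, 4

Solve det(A - λI) = 0. For a 2×2 matrix this is λ² - (trace)λ + det = 0.
trace(A) = 1 + 4 = 5.
det(A) = (1)*(4) - (-1)*(0) = 4 - 0 = 4.
Characteristic equation: λ² - (5)λ + (4) = 0.
Discriminant: (5)² - 4*(4) = 25 - 16 = 9.
Roots: λ = (5 ± √9) / 2 = 1, 4.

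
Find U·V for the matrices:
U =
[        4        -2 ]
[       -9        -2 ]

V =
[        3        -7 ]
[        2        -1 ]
UV =
[        8       -26 ]
[      -31        65 ]

Matrix multiplication: (UV)[i][j] = sum over k of U[i][k] * V[k][j].
  (UV)[0][0] = (4)*(3) + (-2)*(2) = 8
  (UV)[0][1] = (4)*(-7) + (-2)*(-1) = -26
  (UV)[1][0] = (-9)*(3) + (-2)*(2) = -31
  (UV)[1][1] = (-9)*(-7) + (-2)*(-1) = 65
UV =
[        8       -26 ]
[      -31        65 ]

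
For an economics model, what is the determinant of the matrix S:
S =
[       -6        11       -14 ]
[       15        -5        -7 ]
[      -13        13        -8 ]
det(S) = -285

Expand along row 0 (cofactor expansion): det(S) = a*(e*i - f*h) - b*(d*i - f*g) + c*(d*h - e*g), where the 3×3 is [[a, b, c], [d, e, f], [g, h, i]].
Minor M_00 = (-5)*(-8) - (-7)*(13) = 40 + 91 = 131.
Minor M_01 = (15)*(-8) - (-7)*(-13) = -120 - 91 = -211.
Minor M_02 = (15)*(13) - (-5)*(-13) = 195 - 65 = 130.
det(S) = (-6)*(131) - (11)*(-211) + (-14)*(130) = -786 + 2321 - 1820 = -285.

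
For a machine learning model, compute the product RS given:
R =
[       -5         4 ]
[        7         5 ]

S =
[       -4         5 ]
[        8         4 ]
RS =
[       52        -9 ]
[       12        55 ]

Matrix multiplication: (RS)[i][j] = sum over k of R[i][k] * S[k][j].
  (RS)[0][0] = (-5)*(-4) + (4)*(8) = 52
  (RS)[0][1] = (-5)*(5) + (4)*(4) = -9
  (RS)[1][0] = (7)*(-4) + (5)*(8) = 12
  (RS)[1][1] = (7)*(5) + (5)*(4) = 55
RS =
[       52        -9 ]
[       12        55 ]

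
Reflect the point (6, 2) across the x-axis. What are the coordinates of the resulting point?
(6, -2)

Reflection across x-axis: (6, 2) → (6, -2)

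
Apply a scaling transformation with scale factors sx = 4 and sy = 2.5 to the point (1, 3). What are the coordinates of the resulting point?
(4, 7.5)

Scaling matrix:
[[4, 0], [0, 2.50]]
Result: (1 × 4, 3 × 2.5) = (4, 7.5)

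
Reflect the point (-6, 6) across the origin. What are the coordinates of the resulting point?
(6, -6)

Reflection across origin: (-6, 6) → (6, -6)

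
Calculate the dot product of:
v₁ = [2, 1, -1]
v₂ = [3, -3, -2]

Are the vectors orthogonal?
5, No

The dot product is the sum of products of corresponding components.
v₁·v₂ = (2)*(3) + (1)*(-3) + (-1)*(-2) = 6 - 3 + 2 = 5.
Two vectors are orthogonal iff their dot product is 0; here the dot product is 5, so the vectors are not orthogonal.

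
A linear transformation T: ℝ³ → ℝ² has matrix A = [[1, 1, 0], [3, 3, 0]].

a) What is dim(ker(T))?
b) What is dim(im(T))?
dim(ker) = 2, dim(im) = 1

Observe that row 2 = 3 × row 1 (so the rows are linearly dependent).
Thus rank(A) = 1 (only one linearly independent row).
dim(im(T)) = rank(A) = 1.
By the rank-nullity theorem applied to T: ℝ³ → ℝ², rank(A) + nullity(A) = 3 (the domain dimension), so dim(ker(T)) = 3 - 1 = 2.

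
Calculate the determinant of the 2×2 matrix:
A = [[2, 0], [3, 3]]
6

For A = [[a, b], [c, d]], det(A) = a*d - b*c.
det(A) = (2)*(3) - (0)*(3) = 6 - 0 = 6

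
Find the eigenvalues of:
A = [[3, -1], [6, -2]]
λ = 0, 1

Solve det(A - λI) = 0. For a 2×2 matrix this is λ² - (trace)λ + det = 0.
trace(A) = 3 - 2 = 1.
det(A) = (3)*(-2) - (-1)*(6) = -6 + 6 = 0.
Characteristic equation: λ² - (1)λ + (0) = 0.
Discriminant: (1)² - 4*(0) = 1 - 0 = 1.
Roots: λ = (1 ± √1) / 2 = 0, 1.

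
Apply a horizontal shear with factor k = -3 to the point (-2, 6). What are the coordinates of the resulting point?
(-20, 6)

Shear matrix for horizontal shear with factor k = -3:
[[1, -3], [0, 1]]
Result: (-2, 6) → (-20, 6)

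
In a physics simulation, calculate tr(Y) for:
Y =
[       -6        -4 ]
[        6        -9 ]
tr(Y) = -6 - 9 = -15

The trace of a square matrix is the sum of its diagonal entries.
Diagonal entries of Y: Y[0][0] = -6, Y[1][1] = -9.
tr(Y) = -6 - 9 = -15.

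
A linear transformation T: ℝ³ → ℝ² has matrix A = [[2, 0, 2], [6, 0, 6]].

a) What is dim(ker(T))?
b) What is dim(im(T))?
dim(ker) = 2, dim(im) = 1

Observe that row 2 = 3 × row 1 (so the rows are linearly dependent).
Thus rank(A) = 1 (only one linearly independent row).
dim(im(T)) = rank(A) = 1.
By the rank-nullity theorem applied to T: ℝ³ → ℝ², rank(A) + nullity(A) = 3 (the domain dimension), so dim(ker(T)) = 3 - 1 = 2.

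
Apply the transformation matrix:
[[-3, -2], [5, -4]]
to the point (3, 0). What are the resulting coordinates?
(-9, 15)

Matrix multiplication:
[[-3, -2], [5, -4]] × [3, 0]ᵀ
= [-3×3 + -2×0, 5×3 + -4×0]ᵀ
= [-9.0000, 15.0000]ᵀ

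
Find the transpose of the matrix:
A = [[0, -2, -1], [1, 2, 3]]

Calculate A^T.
[[0, 1], [-2, 2], [-1, 3]]

The transpose sends entry (i,j) to (j,i); rows become columns.
Row 0 of A: [0, -2, -1] -> column 0 of A^T.
Row 1 of A: [1, 2, 3] -> column 1 of A^T.
A^T = [[0, 1], [-2, 2], [-1, 3]]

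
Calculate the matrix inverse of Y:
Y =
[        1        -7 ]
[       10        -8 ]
det(Y) = 62
Y⁻¹ =
[    -4/31      7/62 ]
[    -5/31      1/62 ]

For a 2×2 matrix Y = [[a, b], [c, d]] with det(Y) ≠ 0, Y⁻¹ = (1/det(Y)) * [[d, -b], [-c, a]].
det(Y) = (1)*(-8) - (-7)*(10) = -8 + 70 = 62.
Y⁻¹ = (1/62) * [[-8, 7], [-10, 1]].
Dividing each entry by 62 and reducing:
Y⁻¹ =
[    -4/31      7/62 ]
[    -5/31      1/62 ]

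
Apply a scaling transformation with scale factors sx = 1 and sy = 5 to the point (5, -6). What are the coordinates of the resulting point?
(5, -30)

Scaling matrix:
[[1, 0], [0, 5]]
Result: (5 × 1, -6 × 5) = (5, -30)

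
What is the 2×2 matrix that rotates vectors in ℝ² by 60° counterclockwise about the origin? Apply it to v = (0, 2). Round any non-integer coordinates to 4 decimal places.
R = [[1/2, -√3/2], [√3/2, 1/2]]; R·v = (-1.7321, 1.0000)

A counterclockwise rotation by angle θ in ℝ² has matrix R(θ) = [[cos θ, -sin θ], [sin θ, cos θ]].
For θ = 60°: cos θ = 1/2, sin θ = √3/2.
R(60°) = [[1/2, -√3/2], [√3/2, 1/2]].
R·v = [1/2·0 + (-√3/2)·2, √3/2·0 + 1/2·2] = (-1.7321, 1.0000).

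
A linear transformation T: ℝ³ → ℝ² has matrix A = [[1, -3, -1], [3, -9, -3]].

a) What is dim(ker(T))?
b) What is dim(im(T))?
dim(ker) = 2, dim(im) = 1

Observe that row 2 = 3 × row 1 (so the rows are linearly dependent).
Thus rank(A) = 1 (only one linearly independent row).
dim(im(T)) = rank(A) = 1.
By the rank-nullity theorem applied to T: ℝ³ → ℝ², rank(A) + nullity(A) = 3 (the domain dimension), so dim(ker(T)) = 3 - 1 = 2.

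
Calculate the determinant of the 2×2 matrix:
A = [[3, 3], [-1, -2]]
-3

For A = [[a, b], [c, d]], det(A) = a*d - b*c.
det(A) = (3)*(-2) - (3)*(-1) = -6 - -3 = -3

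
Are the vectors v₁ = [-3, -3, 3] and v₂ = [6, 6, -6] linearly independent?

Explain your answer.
No, linearly dependent (v₂ = -2·v₁)

Check whether there is a scalar k with v₂ = k·v₁.
Comparing components, k = -2 satisfies -2·[-3, -3, 3] = [6, 6, -6].
Since v₂ is a scalar multiple of v₁, the two vectors are linearly dependent.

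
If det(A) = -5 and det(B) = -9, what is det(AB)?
45

Use the multiplicative property of determinants: det(AB) = det(A)*det(B).
det(AB) = (-5)*(-9) = 45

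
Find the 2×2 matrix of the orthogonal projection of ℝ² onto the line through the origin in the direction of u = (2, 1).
[[4/5, 2/5], [2/5, 1/5]]

The orthogonal projection onto the line spanned by a nonzero vector u = (a, b) has matrix P = (u uᵀ) / (uᵀ u) = (1/(a² + b²)) · [[a², ab], [ab, b²]].
Here u = (2, 1), so a² + b² = 4 + 1 = 5.
P = (1/5) · [[4, 2], [2, 1]] = [[4/5, 2/5], [2/5, 1/5]].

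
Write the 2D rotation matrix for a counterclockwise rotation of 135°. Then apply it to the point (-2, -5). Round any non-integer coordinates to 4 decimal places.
R = [[-√2/2, -√2/2], [√2/2, -√2/2]]; R·(-2, -5) = (4.9497, 2.1213)

Rotation matrix formula: R(θ) = [[cos θ, -sin θ], [sin θ, cos θ]]
For θ = 135°:
cos(135°) = -√2/2
sin(135°) = √2/2
R = [[-√2/2, -√2/2], [√2/2, -√2/2]]
Apply to (-2, -5): [-√2/2·-2 + (-√2/2)·-5, √2/2·-2 + -√2/2·-5] = (4.9497, 2.1213)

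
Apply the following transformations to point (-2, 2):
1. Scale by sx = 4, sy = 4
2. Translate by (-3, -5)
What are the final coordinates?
(-11, 3)

Step 1: Scale (-2, 2) by (sx, sy) = (4, 4) → (-8, 8)
Step 2: Translate by (-3, -5) → (-11, 3)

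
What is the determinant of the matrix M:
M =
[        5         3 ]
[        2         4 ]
det(M) = 14

For a 2×2 matrix [[a, b], [c, d]], det = a*d - b*c.
det(M) = (5)*(4) - (3)*(2) = 20 - 6 = 14.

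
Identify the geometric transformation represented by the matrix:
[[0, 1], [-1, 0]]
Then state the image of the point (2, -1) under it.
rotation by 90° clockwise (i.e., 270° counterclockwise); image of (2, -1) is (-1, -2)

This matches the form [[cos θ, -sin θ], [sin θ, cos θ]] of a rotation matrix; reading off cos θ and sin θ gives the angle.
The matrix [[0, 1], [-1, 0]] represents: rotation by 90° clockwise (i.e., 270° counterclockwise).
Applying it to (2, -1): [0·2 + 1·-1, -1·2 + 0·-1] = (-1, -2).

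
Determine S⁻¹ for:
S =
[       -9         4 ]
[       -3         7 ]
det(S) = -51
S⁻¹ =
[    -7/51      4/51 ]
[    -1/17      3/17 ]

For a 2×2 matrix S = [[a, b], [c, d]] with det(S) ≠ 0, S⁻¹ = (1/det(S)) * [[d, -b], [-c, a]].
det(S) = (-9)*(7) - (4)*(-3) = -63 + 12 = -51.
S⁻¹ = (1/-51) * [[7, -4], [3, -9]].
Dividing each entry by -51 and reducing:
S⁻¹ =
[    -7/51      4/51 ]
[    -1/17      3/17 ]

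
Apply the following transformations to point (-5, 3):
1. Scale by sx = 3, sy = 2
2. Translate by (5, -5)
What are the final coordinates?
(-10, 1)

Step 1: Scale (-5, 3) by (sx, sy) = (3, 2) → (-15, 6)
Step 2: Translate by (5, -5) → (-10, 1)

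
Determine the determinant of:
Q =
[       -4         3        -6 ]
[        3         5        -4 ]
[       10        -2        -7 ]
det(Q) = 451

Expand along row 0 (cofactor expansion): det(Q) = a*(e*i - f*h) - b*(d*i - f*g) + c*(d*h - e*g), where the 3×3 is [[a, b, c], [d, e, f], [g, h, i]].
Minor M_00 = (5)*(-7) - (-4)*(-2) = -35 - 8 = -43.
Minor M_01 = (3)*(-7) - (-4)*(10) = -21 + 40 = 19.
Minor M_02 = (3)*(-2) - (5)*(10) = -6 - 50 = -56.
det(Q) = (-4)*(-43) - (3)*(19) + (-6)*(-56) = 172 - 57 + 336 = 451.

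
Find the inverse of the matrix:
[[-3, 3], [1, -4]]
[[-4/9, -1/3], [-1/9, -1/3]]

For [[a,b],[c,d]], inverse = (1/det)·[[d,-b],[-c,a]]
det = -3·-4 - 3·1 = 9
Inverse = (1/9)·[[-4, -3], [-1, -3]]
        = [[-4/9, -1/3], [-1/9, -1/3]]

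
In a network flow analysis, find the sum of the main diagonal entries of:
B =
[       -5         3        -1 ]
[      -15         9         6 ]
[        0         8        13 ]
tr(B) = -5 + 9 + 13 = 17

The trace of a square matrix is the sum of its diagonal entries.
Diagonal entries of B: B[0][0] = -5, B[1][1] = 9, B[2][2] = 13.
tr(B) = -5 + 9 + 13 = 17.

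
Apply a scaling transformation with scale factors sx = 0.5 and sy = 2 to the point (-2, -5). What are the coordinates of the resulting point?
(-1.0, -10)

Scaling matrix:
[[0.50, 0], [0, 2]]
Result: (-2 × 0.5, -5 × 2) = (-1.0, -10)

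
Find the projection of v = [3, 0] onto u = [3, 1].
[27/10, 9/10]

The projection of v onto u is proj_u(v) = ((v·u) / (u·u)) · u.
v·u = (3)*(3) + (0)*(1) = 9.
u·u = (3)*(3) + (1)*(1) = 10.
coefficient = 9 / 10 = 9/10.
proj_u(v) = 9/10 · [3, 1] = [27/10, 9/10].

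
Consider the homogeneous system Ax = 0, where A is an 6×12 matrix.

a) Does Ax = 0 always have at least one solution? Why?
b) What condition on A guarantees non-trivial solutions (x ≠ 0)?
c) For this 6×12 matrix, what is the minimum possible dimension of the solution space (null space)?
a) Yes, x = 0 is always a solution. b) When A has linearly dependent columns (rank < n). c) Minimum nullity = 6.

a) x = 0 satisfies A·0 = 0, so the zero vector is always a solution.
b) Non-trivial solutions exist iff the columns of A are linearly dependent, equivalently rank(A) < n (the number of columns).
c) By rank-nullity, rank(A) + nullity(A) = n = 12. Since A has only 6 rows, rank(A) ≤ 6, so nullity(A) ≥ 12 - 6 = 6.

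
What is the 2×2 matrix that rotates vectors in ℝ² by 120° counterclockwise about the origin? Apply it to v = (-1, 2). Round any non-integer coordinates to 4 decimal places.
R = [[-1/2, -√3/2], [√3/2, -1/2]]; R·v = (-1.2321, -1.8660)

A counterclockwise rotation by angle θ in ℝ² has matrix R(θ) = [[cos θ, -sin θ], [sin θ, cos θ]].
For θ = 120°: cos θ = -1/2, sin θ = √3/2.
R(120°) = [[-1/2, -√3/2], [√3/2, -1/2]].
R·v = [-1/2·-1 + (-√3/2)·2, √3/2·-1 + -1/2·2] = (-1.2321, -1.8660).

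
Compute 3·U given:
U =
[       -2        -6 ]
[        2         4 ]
3U =
[       -6       -18 ]
[        6        12 ]

Scalar multiplication is elementwise: (3U)[i][j] = 3 * U[i][j].
  (3U)[0][0] = 3 * (-2) = -6
  (3U)[0][1] = 3 * (-6) = -18
  (3U)[1][0] = 3 * (2) = 6
  (3U)[1][1] = 3 * (4) = 12
3U =
[       -6       -18 ]
[        6        12 ]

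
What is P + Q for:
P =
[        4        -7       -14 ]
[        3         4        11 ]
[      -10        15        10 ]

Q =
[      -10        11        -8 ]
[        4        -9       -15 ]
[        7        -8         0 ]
P + Q =
[       -6         4       -22 ]
[        7        -5        -4 ]
[       -3         7        10 ]

Matrix addition is elementwise: (P+Q)[i][j] = P[i][j] + Q[i][j].
  (P+Q)[0][0] = (4) + (-10) = -6
  (P+Q)[0][1] = (-7) + (11) = 4
  (P+Q)[0][2] = (-14) + (-8) = -22
  (P+Q)[1][0] = (3) + (4) = 7
  (P+Q)[1][1] = (4) + (-9) = -5
  (P+Q)[1][2] = (11) + (-15) = -4
  (P+Q)[2][0] = (-10) + (7) = -3
  (P+Q)[2][1] = (15) + (-8) = 7
  (P+Q)[2][2] = (10) + (0) = 10
P + Q =
[       -6         4       -22 ]
[        7        -5        -4 ]
[       -3         7        10 ]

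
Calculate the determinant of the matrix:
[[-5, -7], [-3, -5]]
4

For a 2×2 matrix [[a, b], [c, d]], det = ad - bc
det = (-5)(-5) - (-7)(-3) = 25 - 21 = 4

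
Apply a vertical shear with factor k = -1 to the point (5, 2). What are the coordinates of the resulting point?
(5, -3)

Shear matrix for vertical shear with factor k = -1:
[[1, 0], [-1, 1]]
Result: (5, 2) → (5, -3)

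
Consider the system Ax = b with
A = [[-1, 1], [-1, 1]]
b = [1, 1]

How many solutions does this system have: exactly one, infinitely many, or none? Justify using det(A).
Infinitely many solutions

det(A) = (-1)*(1) - (1)*(-1) = 0, so A is singular (column 2 is -1 times column 1).
b = [1, 1] = -1 * column 1 of A, so b lies in the column space of A.
A singular matrix whose right-hand side is in its column space gives a 1-parameter family of solutions — infinitely many.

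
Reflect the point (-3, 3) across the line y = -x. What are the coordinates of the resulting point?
(-3, 3)

Reflection across line y = -x: (-3, 3) → (-3, 3)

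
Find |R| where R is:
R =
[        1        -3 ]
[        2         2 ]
det(R) = 8

For a 2×2 matrix [[a, b], [c, d]], det = a*d - b*c.
det(R) = (1)*(2) - (-3)*(2) = 2 + 6 = 8.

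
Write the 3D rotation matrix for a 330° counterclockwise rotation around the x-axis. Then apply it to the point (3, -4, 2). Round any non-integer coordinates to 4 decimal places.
R = [[1, 0, 0], [0, √3/2, 1/2], [0, -1/2, √3/2]]; R·(3, -4, 2) = (3.0000, -2.4641, 3.7321)

Rotation matrix for 330° around x-axis:
cos(330°) = √3/2, sin(330°) = -1/2
R = [[1, 0, 0], [0, √3/2, 1/2], [0, -1/2, √3/2]]
Apply to (3, -4, 2): R·[3, -4, 2]ᵀ = (3.0000, -2.4641, 3.7321)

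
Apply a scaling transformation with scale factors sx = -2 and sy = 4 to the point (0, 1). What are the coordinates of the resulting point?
(0, 4)

Scaling matrix:
[[-2, 0], [0, 4]]
Result: (0 × -2, 1 × 4) = (0, 4)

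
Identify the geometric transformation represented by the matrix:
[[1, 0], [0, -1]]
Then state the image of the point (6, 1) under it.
reflection across the x-axis; image of (6, 1) is (6, -1)

This is a symmetric orthogonal matrix with determinant -1, which characterizes a reflection in ℝ².
The matrix [[1, 0], [0, -1]] represents: reflection across the x-axis.
Applying it to (6, 1): [1·6 + 0·1, 0·6 + -1·1] = (6, -1).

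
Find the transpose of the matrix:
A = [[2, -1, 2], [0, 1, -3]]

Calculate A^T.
[[2, 0], [-1, 1], [2, -3]]

The transpose sends entry (i,j) to (j,i); rows become columns.
Row 0 of A: [2, -1, 2] -> column 0 of A^T.
Row 1 of A: [0, 1, -3] -> column 1 of A^T.
A^T = [[2, 0], [-1, 1], [2, -3]]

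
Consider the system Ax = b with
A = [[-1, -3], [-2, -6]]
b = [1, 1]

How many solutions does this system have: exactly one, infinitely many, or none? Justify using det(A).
No solution

det(A) = (-1)*(-6) - (-3)*(-2) = 0, so A is singular.
The column space of A is span(column 1) = span([-1, -2]).
b = [1, 1] is not a scalar multiple of column 1, so b ∉ column space and the system is inconsistent — no solution.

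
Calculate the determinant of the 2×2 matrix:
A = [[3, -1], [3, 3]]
12

For A = [[a, b], [c, d]], det(A) = a*d - b*c.
det(A) = (3)*(3) - (-1)*(3) = 9 - -3 = 12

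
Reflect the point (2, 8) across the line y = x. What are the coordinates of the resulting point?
(8, 2)

Reflection across line y = x: (2, 8) → (8, 2)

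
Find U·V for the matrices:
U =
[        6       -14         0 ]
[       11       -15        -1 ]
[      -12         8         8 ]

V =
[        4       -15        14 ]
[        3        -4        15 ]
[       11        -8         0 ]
UV =
[      -18       -34      -126 ]
[      -12       -97       -71 ]
[       64        84       -48 ]

Matrix multiplication: (UV)[i][j] = sum over k of U[i][k] * V[k][j].
  (UV)[0][0] = (6)*(4) + (-14)*(3) + (0)*(11) = -18
  (UV)[0][1] = (6)*(-15) + (-14)*(-4) + (0)*(-8) = -34
  (UV)[0][2] = (6)*(14) + (-14)*(15) + (0)*(0) = -126
  (UV)[1][0] = (11)*(4) + (-15)*(3) + (-1)*(11) = -12
  (UV)[1][1] = (11)*(-15) + (-15)*(-4) + (-1)*(-8) = -97
  (UV)[1][2] = (11)*(14) + (-15)*(15) + (-1)*(0) = -71
  (UV)[2][0] = (-12)*(4) + (8)*(3) + (8)*(11) = 64
  (UV)[2][1] = (-12)*(-15) + (8)*(-4) + (8)*(-8) = 84
  (UV)[2][2] = (-12)*(14) + (8)*(15) + (8)*(0) = -48
UV =
[      -18       -34      -126 ]
[      -12       -97       -71 ]
[       64        84       -48 ]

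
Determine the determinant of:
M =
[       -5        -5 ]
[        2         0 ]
det(M) = 10

For a 2×2 matrix [[a, b], [c, d]], det = a*d - b*c.
det(M) = (-5)*(0) - (-5)*(2) = 0 + 10 = 10.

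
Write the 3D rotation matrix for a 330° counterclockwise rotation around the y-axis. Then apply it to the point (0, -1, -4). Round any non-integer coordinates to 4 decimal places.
R = [[√3/2, 0, -1/2], [0, 1, 0], [1/2, 0, √3/2]]; R·(0, -1, -4) = (2.0000, -1.0000, -3.4641)

Rotation matrix for 330° around y-axis:
cos(330°) = √3/2, sin(330°) = -1/2
R = [[√3/2, 0, -1/2], [0, 1, 0], [1/2, 0, √3/2]]
Apply to (0, -1, -4): R·[0, -1, -4]ᵀ = (2.0000, -1.0000, -3.4641)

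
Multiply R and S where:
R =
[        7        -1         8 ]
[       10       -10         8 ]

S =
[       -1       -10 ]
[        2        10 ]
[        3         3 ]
RS =
[       15       -56 ]
[       -6      -176 ]

Matrix multiplication: (RS)[i][j] = sum over k of R[i][k] * S[k][j].
  (RS)[0][0] = (7)*(-1) + (-1)*(2) + (8)*(3) = 15
  (RS)[0][1] = (7)*(-10) + (-1)*(10) + (8)*(3) = -56
  (RS)[1][0] = (10)*(-1) + (-10)*(2) + (8)*(3) = -6
  (RS)[1][1] = (10)*(-10) + (-10)*(10) + (8)*(3) = -176
RS =
[       15       -56 ]
[       -6      -176 ]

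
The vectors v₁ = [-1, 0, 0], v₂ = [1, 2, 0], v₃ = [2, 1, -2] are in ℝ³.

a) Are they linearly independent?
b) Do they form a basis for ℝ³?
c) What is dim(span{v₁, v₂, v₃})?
Yes independent, yes basis, dim = 3

Stack v₁, v₂, v₃ as rows of a 3×3 matrix.
[[-1, 0, 0]; [1, 2, 0]; [2, 1, -2]] is already lower triangular with nonzero diagonal entries (-1, 2, -2), so its determinant is the product of the diagonal entries, det = (-1)·(2)·(-2) = 4 ≠ 0, and the rows are linearly independent.
Three linearly independent vectors in ℝ³ form a basis for ℝ³, so dim(span{v₁,v₂,v₃}) = 3.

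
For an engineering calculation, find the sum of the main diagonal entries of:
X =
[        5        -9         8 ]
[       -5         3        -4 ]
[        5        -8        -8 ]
tr(X) = 5 + 3 - 8 = 0

The trace of a square matrix is the sum of its diagonal entries.
Diagonal entries of X: X[0][0] = 5, X[1][1] = 3, X[2][2] = -8.
tr(X) = 5 + 3 - 8 = 0.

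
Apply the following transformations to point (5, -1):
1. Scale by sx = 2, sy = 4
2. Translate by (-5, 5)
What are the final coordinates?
(5, 1)

Step 1: Scale (5, -1) by (sx, sy) = (2, 4) → (10, -4)
Step 2: Translate by (-5, 5) → (5, 1)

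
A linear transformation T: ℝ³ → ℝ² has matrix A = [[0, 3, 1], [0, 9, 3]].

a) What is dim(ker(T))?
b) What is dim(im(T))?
dim(ker) = 2, dim(im) = 1

Observe that row 2 = 3 × row 1 (so the rows are linearly dependent).
Thus rank(A) = 1 (only one linearly independent row).
dim(im(T)) = rank(A) = 1.
By the rank-nullity theorem applied to T: ℝ³ → ℝ², rank(A) + nullity(A) = 3 (the domain dimension), so dim(ker(T)) = 3 - 1 = 2.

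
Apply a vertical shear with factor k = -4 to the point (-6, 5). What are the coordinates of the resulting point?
(-6, 29)

Shear matrix for vertical shear with factor k = -4:
[[1, 0], [-4, 1]]
Result: (-6, 5) → (-6, 29)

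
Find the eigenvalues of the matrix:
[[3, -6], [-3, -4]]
λ = -6 and λ = 5

Characteristic equation: det(A - λI) = 0
λ² - (trace)λ + (det) = 0
λ² - (-1)λ + (-30) = 0
λ² + 1λ - 30 = 0
Solving: λ = -6, 5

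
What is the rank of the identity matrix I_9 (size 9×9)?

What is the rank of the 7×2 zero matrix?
rank(I_9) = 9, rank(0) = 0

The identity I_9 has 9 columns that are the standard basis vectors e_1, …, e_9. These are linearly independent, so all 9 columns are pivots and rank(I_9) = 9.
The 7×2 zero matrix has every entry zero, so every row is the zero row and there are no pivots; rank(0) = 0.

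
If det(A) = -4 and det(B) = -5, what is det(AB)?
20

Use the multiplicative property of determinants: det(AB) = det(A)*det(B).
det(AB) = (-4)*(-5) = 20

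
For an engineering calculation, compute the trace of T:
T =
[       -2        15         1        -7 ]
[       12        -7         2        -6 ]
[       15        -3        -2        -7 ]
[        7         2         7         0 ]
tr(T) = -2 - 7 - 2 + 0 = -11

The trace of a square matrix is the sum of its diagonal entries.
Diagonal entries of T: T[0][0] = -2, T[1][1] = -7, T[2][2] = -2, T[3][3] = 0.
tr(T) = -2 - 7 - 2 + 0 = -11.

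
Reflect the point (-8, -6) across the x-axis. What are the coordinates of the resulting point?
(-8, 6)

Reflection across x-axis: (-8, -6) → (-8, 6)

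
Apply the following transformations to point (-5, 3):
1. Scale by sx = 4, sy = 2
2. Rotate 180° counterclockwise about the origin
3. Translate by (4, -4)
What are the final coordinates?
(24, -10)

Step 1: Scale → (-20, 6)
Step 2: Rotate 180° → (20, -6)
Step 3: Translate → (24, -10)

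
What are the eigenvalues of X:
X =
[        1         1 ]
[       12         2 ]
λ = -2, 5

Solve det(X - λI) = 0. For a 2×2 matrix the characteristic equation is λ² - (trace)λ + det = 0.
trace(X) = a + d = 1 + 2 = 3.
det(X) = a*d - b*c = (1)*(2) - (1)*(12) = 2 - 12 = -10.
Characteristic equation: λ² - (3)λ + (-10) = 0.
Discriminant = (3)² - 4*(-10) = 9 + 40 = 49.
λ = (3 ± √49) / 2 = (3 ± 7) / 2 = -2, 5.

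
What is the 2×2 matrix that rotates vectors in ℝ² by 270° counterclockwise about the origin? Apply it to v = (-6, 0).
R = [[0, 1], [-1, 0]]; R·v = (0, 6)

A counterclockwise rotation by angle θ in ℝ² has matrix R(θ) = [[cos θ, -sin θ], [sin θ, cos θ]].
For θ = 270°: cos θ = 0, sin θ = -1.
R(270°) = [[0, 1], [-1, 0]].
R·v = [0·-6 + (1)·0, -1·-6 + 0·0] = (0, 6).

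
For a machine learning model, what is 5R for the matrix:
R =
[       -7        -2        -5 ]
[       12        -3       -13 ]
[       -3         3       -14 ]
5R =
[      -35       -10       -25 ]
[       60       -15       -65 ]
[      -15        15       -70 ]

Scalar multiplication is elementwise: (5R)[i][j] = 5 * R[i][j].
  (5R)[0][0] = 5 * (-7) = -35
  (5R)[0][1] = 5 * (-2) = -10
  (5R)[0][2] = 5 * (-5) = -25
  (5R)[1][0] = 5 * (12) = 60
  (5R)[1][1] = 5 * (-3) = -15
  (5R)[1][2] = 5 * (-13) = -65
  (5R)[2][0] = 5 * (-3) = -15
  (5R)[2][1] = 5 * (3) = 15
  (5R)[2][2] = 5 * (-14) = -70
5R =
[      -35       -10       -25 ]
[       60       -15       -65 ]
[      -15        15       -70 ]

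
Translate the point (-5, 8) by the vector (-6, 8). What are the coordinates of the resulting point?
(-11, 16)

Translation by (-6, 8):
x' = -5 + -6 = -11
y' = 8 + 8 = 16
Homogeneous matrix: [[1, 0, -6], [0, 1, 8], [0, 0, 1]]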